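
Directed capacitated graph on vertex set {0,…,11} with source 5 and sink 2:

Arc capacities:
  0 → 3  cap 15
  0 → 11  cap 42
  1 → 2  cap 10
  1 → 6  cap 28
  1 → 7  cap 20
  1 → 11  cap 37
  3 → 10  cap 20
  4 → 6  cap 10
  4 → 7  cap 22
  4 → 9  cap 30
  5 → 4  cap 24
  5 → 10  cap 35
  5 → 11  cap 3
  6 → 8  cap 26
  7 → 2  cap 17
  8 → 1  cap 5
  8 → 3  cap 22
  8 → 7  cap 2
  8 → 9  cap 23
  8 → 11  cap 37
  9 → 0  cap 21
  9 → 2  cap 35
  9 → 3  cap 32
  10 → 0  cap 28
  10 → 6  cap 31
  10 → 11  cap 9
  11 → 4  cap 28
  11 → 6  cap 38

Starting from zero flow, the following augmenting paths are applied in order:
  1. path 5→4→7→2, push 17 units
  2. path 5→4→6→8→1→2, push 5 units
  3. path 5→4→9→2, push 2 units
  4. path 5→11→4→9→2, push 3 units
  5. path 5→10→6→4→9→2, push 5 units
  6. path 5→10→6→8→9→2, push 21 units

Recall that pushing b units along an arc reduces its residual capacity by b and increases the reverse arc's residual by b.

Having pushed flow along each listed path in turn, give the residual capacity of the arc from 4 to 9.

after path 1 (5→4→7→2, push 17): res(4,9)=30
after path 2 (5→4→6→8→1→2, push 5): res(4,9)=30
after path 3 (5→4→9→2, push 2): res(4,9)=28
after path 4 (5→11→4→9→2, push 3): res(4,9)=25
after path 5 (5→10→6→4→9→2, push 5): res(4,9)=20
after path 6 (5→10→6→8→9→2, push 21): res(4,9)=20

Residual capacity of (4,9): 20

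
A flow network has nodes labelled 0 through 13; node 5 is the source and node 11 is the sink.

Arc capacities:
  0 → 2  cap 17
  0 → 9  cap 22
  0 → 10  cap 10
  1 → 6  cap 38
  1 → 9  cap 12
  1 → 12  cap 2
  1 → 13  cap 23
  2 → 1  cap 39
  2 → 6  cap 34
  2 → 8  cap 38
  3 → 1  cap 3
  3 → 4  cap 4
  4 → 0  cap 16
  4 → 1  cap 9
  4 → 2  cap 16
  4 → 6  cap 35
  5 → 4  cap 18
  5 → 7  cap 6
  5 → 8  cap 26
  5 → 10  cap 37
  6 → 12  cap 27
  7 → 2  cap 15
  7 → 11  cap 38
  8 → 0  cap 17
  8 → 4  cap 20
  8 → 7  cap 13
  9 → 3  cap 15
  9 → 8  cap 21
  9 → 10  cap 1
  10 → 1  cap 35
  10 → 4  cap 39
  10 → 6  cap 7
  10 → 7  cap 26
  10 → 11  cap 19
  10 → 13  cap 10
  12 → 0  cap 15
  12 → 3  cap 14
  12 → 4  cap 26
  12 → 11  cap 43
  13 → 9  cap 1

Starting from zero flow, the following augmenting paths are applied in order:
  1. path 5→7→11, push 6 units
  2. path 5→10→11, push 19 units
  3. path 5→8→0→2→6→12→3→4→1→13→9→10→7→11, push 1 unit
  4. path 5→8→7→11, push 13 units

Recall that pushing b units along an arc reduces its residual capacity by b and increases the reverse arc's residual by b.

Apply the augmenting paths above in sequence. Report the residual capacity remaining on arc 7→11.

after path 1 (5→7→11, push 6): res(7,11)=32
after path 2 (5→10→11, push 19): res(7,11)=32
after path 3 (5→8→0→2→6→12→3→4→1→13→9→10→7→11, push 1): res(7,11)=31
after path 4 (5→8→7→11, push 13): res(7,11)=18

Residual capacity of (7,11): 18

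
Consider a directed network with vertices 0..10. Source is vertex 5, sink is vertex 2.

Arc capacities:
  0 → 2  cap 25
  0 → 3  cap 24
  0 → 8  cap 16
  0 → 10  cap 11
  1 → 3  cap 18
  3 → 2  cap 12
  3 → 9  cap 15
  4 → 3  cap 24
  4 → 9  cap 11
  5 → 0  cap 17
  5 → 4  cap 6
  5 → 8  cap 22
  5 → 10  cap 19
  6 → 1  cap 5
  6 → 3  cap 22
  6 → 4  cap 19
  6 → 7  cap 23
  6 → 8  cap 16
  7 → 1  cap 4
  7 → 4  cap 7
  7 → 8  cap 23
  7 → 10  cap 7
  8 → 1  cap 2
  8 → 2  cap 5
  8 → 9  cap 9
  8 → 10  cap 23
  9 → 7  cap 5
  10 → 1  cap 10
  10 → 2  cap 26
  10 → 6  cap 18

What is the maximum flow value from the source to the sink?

augment #1: 5→0→2 bottleneck 17, total now 17
augment #2: 5→8→2 bottleneck 5, total now 22
augment #3: 5→10→2 bottleneck 19, total now 41
augment #4: 5→4→3→2 bottleneck 6, total now 47
augment #5: 5→8→10→2 bottleneck 7, total now 54
augment #6: 5→8→1→3→2 bottleneck 2, total now 56
augment #7: 5→8→10→1→3→2 bottleneck 4, total now 60

Maximum flow value: 60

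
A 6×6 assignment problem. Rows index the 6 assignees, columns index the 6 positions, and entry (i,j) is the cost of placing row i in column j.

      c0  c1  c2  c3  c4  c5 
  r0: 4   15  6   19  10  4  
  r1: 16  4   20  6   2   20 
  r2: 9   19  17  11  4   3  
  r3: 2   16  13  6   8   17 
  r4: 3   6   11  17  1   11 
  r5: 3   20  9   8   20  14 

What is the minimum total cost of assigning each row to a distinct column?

Minimum assignment cost: 23

optimal assignment: row0→col2 (cost 6), row1→col1 (cost 4), row2→col5 (cost 3), row3→col3 (cost 6), row4→col4 (cost 1), row5→col0 (cost 3)
total = 6 + 4 + 3 + 6 + 1 + 3 = 23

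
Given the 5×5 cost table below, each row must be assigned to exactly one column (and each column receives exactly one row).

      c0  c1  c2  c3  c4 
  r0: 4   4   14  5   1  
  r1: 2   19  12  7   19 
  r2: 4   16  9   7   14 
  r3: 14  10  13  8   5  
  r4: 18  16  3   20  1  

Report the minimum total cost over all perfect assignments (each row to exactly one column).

optimal assignment: row0→col1 (cost 4), row1→col0 (cost 2), row2→col3 (cost 7), row3→col4 (cost 5), row4→col2 (cost 3)
total = 4 + 2 + 7 + 5 + 3 = 21

Minimum assignment cost: 21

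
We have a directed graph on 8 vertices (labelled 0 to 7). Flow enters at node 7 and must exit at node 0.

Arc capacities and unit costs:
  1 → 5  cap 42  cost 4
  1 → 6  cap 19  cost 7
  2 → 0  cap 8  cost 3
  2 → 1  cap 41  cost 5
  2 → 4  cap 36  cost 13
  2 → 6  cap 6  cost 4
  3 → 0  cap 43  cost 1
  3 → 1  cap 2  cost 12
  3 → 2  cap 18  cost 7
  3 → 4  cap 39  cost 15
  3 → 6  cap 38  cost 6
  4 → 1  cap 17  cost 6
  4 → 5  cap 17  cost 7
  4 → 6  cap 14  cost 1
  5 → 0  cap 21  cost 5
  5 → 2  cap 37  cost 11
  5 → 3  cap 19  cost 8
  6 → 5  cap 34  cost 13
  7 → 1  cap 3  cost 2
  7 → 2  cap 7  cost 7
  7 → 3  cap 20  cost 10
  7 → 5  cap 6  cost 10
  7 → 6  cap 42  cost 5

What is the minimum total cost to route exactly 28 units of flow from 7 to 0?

shortest-cost path #1: 7→2→0 push 7 @ unit cost 10 (adds 70)
shortest-cost path #2: 7→3→0 push 20 @ unit cost 11 (adds 220)
shortest-cost path #3: 7→1→5→0 push 1 @ unit cost 11 (adds 11)
total cost = 301

Minimum cost for 28 units: 301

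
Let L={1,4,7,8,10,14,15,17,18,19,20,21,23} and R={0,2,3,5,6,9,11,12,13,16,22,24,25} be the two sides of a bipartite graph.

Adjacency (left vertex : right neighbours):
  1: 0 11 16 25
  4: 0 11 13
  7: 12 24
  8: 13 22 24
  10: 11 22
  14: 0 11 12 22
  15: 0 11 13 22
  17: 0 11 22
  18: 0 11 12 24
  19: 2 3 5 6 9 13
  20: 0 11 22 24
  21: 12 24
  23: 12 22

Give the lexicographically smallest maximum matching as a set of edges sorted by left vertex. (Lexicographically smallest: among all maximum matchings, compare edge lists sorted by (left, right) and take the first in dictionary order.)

Lex-smallest maximum matching: {(1,16), (4,0), (7,12), (8,13), (10,11), (14,22), (18,24), (19,2)}

|M| = 8 (so the lex-smallest maximum matching has 8 edges)
process left vertices in ascending order; for each, take the smallest-labelled available neighbour that still permits 8 edges overall, or leave it unmatched if none does
lex-smallest matching: {1-16, 4-0, 7-12, 8-13, 10-11, 14-22, 18-24, 19-2}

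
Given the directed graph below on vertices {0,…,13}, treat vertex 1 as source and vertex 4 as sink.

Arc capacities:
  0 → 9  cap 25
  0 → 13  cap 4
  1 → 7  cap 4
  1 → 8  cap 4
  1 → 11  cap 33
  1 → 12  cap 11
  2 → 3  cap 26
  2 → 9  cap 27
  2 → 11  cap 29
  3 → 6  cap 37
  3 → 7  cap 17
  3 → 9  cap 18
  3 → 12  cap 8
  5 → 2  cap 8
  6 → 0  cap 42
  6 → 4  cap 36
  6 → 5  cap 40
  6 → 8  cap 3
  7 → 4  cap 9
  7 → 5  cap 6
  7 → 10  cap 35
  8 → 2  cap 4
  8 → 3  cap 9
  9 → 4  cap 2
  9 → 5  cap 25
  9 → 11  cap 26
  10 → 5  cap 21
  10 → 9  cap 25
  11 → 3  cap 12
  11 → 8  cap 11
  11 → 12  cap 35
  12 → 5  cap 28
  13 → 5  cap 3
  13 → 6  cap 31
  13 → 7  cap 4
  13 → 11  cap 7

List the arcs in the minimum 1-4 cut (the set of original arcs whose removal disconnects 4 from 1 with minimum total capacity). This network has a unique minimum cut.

augment #1: 1→7→4 push 4
augment #2: 1→8→2→9→4 push 2
augment #3: 1→8→3→6→4 push 2
augment #4: 1→11→3→6→4 push 12
augment #5: 1→11→8→3→6→4 push 7
augment #6: 1→11→8→2→3→6→4 push 2
augment #7: 1→12→5→2→3→6→4 push 8
max flow = 37; residual-reachable set from 1 gives S-side
cut edges (S→T): {(1,7), (5,2), (8,2), (8,3), (11,3)} total cap 37

Min-cut arcs: {(1,7), (5,2), (8,2), (8,3), (11,3)} (total capacity 37)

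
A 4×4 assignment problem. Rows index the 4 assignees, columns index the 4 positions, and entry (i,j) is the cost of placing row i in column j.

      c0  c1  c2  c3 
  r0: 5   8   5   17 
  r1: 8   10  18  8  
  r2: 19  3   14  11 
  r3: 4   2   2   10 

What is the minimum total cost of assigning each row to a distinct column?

optimal assignment: row0→col0 (cost 5), row1→col3 (cost 8), row2→col1 (cost 3), row3→col2 (cost 2)
total = 5 + 8 + 3 + 2 = 18

Minimum assignment cost: 18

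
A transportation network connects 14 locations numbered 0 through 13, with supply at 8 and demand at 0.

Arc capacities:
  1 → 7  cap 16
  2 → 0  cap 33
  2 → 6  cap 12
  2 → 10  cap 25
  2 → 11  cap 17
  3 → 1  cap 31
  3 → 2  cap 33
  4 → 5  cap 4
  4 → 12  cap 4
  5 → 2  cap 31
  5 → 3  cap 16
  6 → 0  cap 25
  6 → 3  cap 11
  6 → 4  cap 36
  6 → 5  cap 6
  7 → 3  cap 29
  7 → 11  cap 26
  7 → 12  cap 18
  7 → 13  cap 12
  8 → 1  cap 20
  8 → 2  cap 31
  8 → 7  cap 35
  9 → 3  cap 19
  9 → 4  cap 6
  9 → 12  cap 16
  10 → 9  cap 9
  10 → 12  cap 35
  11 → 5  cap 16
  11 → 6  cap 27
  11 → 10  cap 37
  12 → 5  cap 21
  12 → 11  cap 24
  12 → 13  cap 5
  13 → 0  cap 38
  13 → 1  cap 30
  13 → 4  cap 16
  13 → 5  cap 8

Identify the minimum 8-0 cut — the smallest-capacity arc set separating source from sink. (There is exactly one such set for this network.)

Min-cut arcs: {(2,0), (6,0), (7,13), (12,13)} (total capacity 75)

augment #1: 8→2→0 push 31
augment #2: 8→7→13→0 push 12
augment #3: 8→7→3→2→0 push 2
augment #4: 8→7→11→6→0 push 21
augment #5: 8→1→7→11→6→0 push 4
augment #6: 8→1→7→12→13→0 push 5
max flow = 75; residual-reachable set from 8 gives S-side
cut edges (S→T): {(2,0), (6,0), (7,13), (12,13)} total cap 75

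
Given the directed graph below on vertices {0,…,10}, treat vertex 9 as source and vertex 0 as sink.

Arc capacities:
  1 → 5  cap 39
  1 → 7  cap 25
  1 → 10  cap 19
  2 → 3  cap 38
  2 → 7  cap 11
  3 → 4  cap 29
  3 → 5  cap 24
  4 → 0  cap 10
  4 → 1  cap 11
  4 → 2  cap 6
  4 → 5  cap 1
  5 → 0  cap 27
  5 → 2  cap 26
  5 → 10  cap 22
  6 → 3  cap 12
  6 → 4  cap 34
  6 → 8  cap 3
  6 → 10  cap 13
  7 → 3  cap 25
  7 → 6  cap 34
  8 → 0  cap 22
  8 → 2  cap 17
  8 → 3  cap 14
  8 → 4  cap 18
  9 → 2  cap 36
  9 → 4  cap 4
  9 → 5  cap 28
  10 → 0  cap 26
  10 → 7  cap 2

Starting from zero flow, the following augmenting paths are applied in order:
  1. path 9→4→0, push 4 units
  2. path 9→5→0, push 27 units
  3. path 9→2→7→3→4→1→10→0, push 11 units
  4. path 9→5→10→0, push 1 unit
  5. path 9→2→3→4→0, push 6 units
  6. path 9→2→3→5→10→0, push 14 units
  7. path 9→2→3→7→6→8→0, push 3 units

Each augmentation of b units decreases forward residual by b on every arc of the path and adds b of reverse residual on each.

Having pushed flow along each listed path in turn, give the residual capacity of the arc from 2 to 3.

Residual capacity of (2,3): 15

after path 1 (9→4→0, push 4): res(2,3)=38
after path 2 (9→5→0, push 27): res(2,3)=38
after path 3 (9→2→7→3→4→1→10→0, push 11): res(2,3)=38
after path 4 (9→5→10→0, push 1): res(2,3)=38
after path 5 (9→2→3→4→0, push 6): res(2,3)=32
after path 6 (9→2→3→5→10→0, push 14): res(2,3)=18
after path 7 (9→2→3→7→6→8→0, push 3): res(2,3)=15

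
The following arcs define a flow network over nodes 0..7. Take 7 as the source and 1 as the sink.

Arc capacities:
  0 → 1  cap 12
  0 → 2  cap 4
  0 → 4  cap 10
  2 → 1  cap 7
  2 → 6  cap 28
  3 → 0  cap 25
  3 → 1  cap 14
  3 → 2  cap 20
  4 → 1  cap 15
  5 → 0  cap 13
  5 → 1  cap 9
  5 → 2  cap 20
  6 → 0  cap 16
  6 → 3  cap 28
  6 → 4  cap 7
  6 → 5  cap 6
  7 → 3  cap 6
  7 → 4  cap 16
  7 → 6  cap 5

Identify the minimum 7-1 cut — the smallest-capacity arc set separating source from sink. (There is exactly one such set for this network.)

augment #1: 7→3→1 push 6
augment #2: 7→4→1 push 15
augment #3: 7→6→0→1 push 5
max flow = 26; residual-reachable set from 7 gives S-side
cut edges (S→T): {(4,1), (7,3), (7,6)} total cap 26

Min-cut arcs: {(4,1), (7,3), (7,6)} (total capacity 26)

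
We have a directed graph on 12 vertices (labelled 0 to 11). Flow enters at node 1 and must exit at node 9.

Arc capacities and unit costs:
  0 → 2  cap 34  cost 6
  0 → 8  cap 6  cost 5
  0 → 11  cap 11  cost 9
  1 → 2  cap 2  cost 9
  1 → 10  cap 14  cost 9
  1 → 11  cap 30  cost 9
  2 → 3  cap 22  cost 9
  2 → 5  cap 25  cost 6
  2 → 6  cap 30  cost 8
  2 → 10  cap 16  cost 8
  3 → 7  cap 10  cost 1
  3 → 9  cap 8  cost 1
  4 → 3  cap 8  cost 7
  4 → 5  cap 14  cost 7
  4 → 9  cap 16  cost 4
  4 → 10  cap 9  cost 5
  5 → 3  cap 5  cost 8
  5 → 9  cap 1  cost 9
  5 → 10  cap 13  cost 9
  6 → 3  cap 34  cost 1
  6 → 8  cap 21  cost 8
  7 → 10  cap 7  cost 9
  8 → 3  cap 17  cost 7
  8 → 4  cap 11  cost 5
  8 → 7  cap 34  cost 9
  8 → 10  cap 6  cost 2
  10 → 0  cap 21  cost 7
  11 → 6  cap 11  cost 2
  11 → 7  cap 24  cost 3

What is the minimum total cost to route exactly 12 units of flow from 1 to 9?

shortest-cost path #1: 1→11→6→3→9 push 8 @ unit cost 13 (adds 104)
shortest-cost path #2: 1→2→5→9 push 1 @ unit cost 24 (adds 24)
shortest-cost path #3: 1→11→6→8→4→9 push 3 @ unit cost 28 (adds 84)
total cost = 212

Minimum cost for 12 units: 212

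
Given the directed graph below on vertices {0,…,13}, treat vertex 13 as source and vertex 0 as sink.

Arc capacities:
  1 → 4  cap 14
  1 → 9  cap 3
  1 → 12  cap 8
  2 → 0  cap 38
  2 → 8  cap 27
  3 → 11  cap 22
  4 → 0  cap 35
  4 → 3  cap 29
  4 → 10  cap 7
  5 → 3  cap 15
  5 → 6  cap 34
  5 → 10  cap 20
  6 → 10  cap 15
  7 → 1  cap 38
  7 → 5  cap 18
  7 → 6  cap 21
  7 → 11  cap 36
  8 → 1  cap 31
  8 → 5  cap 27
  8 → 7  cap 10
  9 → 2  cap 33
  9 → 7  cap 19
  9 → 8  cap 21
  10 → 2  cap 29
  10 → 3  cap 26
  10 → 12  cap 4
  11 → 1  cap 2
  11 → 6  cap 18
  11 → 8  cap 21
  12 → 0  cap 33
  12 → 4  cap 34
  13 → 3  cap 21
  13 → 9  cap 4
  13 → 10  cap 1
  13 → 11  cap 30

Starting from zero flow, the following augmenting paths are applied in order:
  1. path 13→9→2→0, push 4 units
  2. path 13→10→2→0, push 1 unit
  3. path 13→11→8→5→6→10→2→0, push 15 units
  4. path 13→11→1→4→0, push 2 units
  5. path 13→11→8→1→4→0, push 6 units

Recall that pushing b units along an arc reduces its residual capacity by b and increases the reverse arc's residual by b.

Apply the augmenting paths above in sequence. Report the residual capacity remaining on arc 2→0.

Residual capacity of (2,0): 18

after path 1 (13→9→2→0, push 4): res(2,0)=34
after path 2 (13→10→2→0, push 1): res(2,0)=33
after path 3 (13→11→8→5→6→10→2→0, push 15): res(2,0)=18
after path 4 (13→11→1→4→0, push 2): res(2,0)=18
after path 5 (13→11→8→1→4→0, push 6): res(2,0)=18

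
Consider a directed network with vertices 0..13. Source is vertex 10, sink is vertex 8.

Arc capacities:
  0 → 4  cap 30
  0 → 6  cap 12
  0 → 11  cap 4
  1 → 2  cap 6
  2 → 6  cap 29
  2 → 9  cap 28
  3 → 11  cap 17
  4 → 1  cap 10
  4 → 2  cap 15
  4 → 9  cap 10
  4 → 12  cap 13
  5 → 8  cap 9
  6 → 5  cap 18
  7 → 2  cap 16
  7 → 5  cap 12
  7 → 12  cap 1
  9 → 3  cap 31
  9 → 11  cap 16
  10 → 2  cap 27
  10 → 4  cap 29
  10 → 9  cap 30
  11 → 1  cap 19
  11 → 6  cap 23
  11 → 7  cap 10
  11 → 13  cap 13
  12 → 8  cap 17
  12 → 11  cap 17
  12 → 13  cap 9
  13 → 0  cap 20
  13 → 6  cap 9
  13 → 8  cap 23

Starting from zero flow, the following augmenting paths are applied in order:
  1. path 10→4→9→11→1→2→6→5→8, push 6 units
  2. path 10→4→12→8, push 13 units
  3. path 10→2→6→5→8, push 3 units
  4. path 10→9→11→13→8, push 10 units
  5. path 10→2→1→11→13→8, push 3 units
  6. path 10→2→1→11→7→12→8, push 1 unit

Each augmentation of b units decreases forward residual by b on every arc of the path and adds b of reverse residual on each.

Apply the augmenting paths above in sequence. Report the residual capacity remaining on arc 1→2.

after path 1 (10→4→9→11→1→2→6→5→8, push 6): res(1,2)=0
after path 2 (10→4→12→8, push 13): res(1,2)=0
after path 3 (10→2→6→5→8, push 3): res(1,2)=0
after path 4 (10→9→11→13→8, push 10): res(1,2)=0
after path 5 (10→2→1→11→13→8, push 3): res(1,2)=3
after path 6 (10→2→1→11→7→12→8, push 1): res(1,2)=4

Residual capacity of (1,2): 4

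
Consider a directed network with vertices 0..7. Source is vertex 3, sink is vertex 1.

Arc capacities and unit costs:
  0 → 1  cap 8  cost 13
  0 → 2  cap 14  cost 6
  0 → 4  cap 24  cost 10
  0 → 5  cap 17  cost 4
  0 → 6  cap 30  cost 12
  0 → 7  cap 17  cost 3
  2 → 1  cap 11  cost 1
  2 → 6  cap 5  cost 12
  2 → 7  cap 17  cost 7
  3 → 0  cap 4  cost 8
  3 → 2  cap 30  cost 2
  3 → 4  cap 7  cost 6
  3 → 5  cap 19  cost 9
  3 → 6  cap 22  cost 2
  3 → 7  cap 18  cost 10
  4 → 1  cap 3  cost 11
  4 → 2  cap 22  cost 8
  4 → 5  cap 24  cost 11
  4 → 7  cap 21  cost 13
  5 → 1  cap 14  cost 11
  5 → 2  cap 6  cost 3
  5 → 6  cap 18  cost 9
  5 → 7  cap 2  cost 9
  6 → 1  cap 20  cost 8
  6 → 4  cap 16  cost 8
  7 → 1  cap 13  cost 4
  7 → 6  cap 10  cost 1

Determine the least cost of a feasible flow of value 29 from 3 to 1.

Minimum cost for 29 units: 213

shortest-cost path #1: 3→2→1 push 11 @ unit cost 3 (adds 33)
shortest-cost path #2: 3→6→1 push 18 @ unit cost 10 (adds 180)
total cost = 213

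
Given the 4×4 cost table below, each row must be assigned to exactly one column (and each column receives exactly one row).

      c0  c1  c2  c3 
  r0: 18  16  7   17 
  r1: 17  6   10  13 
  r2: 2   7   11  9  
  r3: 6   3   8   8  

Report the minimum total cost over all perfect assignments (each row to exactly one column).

Minimum assignment cost: 23

optimal assignment: row0→col2 (cost 7), row1→col1 (cost 6), row2→col0 (cost 2), row3→col3 (cost 8)
total = 7 + 6 + 2 + 8 = 23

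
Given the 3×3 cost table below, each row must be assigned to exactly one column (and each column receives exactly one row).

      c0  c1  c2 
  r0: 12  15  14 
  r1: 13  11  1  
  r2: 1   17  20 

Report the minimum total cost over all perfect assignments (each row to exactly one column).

optimal assignment: row0→col1 (cost 15), row1→col2 (cost 1), row2→col0 (cost 1)
total = 15 + 1 + 1 = 17

Minimum assignment cost: 17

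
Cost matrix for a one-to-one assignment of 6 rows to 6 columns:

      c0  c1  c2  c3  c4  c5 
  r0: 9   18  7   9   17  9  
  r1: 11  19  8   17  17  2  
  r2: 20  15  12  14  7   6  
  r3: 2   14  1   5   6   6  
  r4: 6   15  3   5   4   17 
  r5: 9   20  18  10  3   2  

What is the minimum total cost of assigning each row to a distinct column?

one of 2 optimal assignments: row0→col2 (cost 7), row1→col5 (cost 2), row2→col1 (cost 15), row3→col0 (cost 2), row4→col3 (cost 5), row5→col4 (cost 3)
total = 7 + 2 + 15 + 2 + 5 + 3 = 34

Minimum assignment cost: 34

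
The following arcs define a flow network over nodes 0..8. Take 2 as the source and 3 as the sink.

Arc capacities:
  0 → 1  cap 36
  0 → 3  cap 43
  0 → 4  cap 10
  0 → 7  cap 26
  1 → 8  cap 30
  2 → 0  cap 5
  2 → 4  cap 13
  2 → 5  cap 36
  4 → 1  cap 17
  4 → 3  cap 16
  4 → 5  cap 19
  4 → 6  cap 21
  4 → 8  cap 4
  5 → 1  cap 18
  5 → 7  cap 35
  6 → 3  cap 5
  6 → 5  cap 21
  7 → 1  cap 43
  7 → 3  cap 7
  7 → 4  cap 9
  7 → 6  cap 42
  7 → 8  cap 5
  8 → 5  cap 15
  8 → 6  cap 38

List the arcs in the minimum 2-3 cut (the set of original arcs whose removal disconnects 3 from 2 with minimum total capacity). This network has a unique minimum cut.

augment #1: 2→0→3 push 5
augment #2: 2→4→3 push 13
augment #3: 2→5→7→3 push 7
augment #4: 2→5→7→4→3 push 3
augment #5: 2→5→7→6→3 push 5
max flow = 33; residual-reachable set from 2 gives S-side
cut edges (S→T): {(2,0), (4,3), (6,3), (7,3)} total cap 33

Min-cut arcs: {(2,0), (4,3), (6,3), (7,3)} (total capacity 33)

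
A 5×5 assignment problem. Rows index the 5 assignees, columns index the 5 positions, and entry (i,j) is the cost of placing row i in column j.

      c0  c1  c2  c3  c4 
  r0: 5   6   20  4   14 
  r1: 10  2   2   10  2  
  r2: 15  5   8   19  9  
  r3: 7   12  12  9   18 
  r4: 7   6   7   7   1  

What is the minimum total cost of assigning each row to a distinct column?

Minimum assignment cost: 19

optimal assignment: row0→col3 (cost 4), row1→col2 (cost 2), row2→col1 (cost 5), row3→col0 (cost 7), row4→col4 (cost 1)
total = 4 + 2 + 5 + 7 + 1 = 19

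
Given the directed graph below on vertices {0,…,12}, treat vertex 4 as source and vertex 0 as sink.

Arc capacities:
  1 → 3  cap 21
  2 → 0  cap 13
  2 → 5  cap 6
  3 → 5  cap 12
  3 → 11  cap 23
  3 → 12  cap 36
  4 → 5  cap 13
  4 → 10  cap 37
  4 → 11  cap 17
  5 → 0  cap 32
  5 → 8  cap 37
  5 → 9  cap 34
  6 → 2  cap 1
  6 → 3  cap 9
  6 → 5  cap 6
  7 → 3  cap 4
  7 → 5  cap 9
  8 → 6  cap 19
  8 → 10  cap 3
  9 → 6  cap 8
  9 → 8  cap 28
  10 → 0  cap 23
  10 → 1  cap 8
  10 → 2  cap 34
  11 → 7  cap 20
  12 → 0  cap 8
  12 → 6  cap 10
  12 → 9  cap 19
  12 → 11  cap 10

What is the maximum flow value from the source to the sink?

Maximum flow value: 63

augment #1: 4→5→0 bottleneck 13, total now 13
augment #2: 4→10→0 bottleneck 23, total now 36
augment #3: 4→10→2→0 bottleneck 13, total now 49
augment #4: 4→10→2→5→0 bottleneck 1, total now 50
augment #5: 4→11→7→5→0 bottleneck 9, total now 59
augment #6: 4→11→7→3→5→0 bottleneck 4, total now 63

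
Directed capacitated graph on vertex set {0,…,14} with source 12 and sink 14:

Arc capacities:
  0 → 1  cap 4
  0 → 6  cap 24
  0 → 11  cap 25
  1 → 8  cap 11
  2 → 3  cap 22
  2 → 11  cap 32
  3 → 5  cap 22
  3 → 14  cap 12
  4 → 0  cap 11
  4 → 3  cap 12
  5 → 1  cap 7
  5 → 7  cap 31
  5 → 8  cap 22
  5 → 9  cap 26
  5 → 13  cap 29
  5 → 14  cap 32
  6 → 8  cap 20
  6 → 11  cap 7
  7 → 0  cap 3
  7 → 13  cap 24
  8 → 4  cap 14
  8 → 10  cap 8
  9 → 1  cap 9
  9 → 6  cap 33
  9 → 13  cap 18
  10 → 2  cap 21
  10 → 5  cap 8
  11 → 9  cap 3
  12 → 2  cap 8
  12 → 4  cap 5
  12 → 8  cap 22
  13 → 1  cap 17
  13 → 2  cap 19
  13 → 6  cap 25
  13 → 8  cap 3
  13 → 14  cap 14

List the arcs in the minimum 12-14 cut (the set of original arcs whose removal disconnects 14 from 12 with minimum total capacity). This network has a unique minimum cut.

augment #1: 12→2→3→14 push 8
augment #2: 12→4→3→14 push 4
augment #3: 12→4→3→5→14 push 1
augment #4: 12→8→10→5→14 push 8
augment #5: 12→8→4→3→5→14 push 7
augment #6: 12→8→4→0→11→9→13→14 push 3
max flow = 31; residual-reachable set from 12 gives S-side
cut edges (S→T): {(4,3), (8,10), (11,9), (12,2)} total cap 31

Min-cut arcs: {(4,3), (8,10), (11,9), (12,2)} (total capacity 31)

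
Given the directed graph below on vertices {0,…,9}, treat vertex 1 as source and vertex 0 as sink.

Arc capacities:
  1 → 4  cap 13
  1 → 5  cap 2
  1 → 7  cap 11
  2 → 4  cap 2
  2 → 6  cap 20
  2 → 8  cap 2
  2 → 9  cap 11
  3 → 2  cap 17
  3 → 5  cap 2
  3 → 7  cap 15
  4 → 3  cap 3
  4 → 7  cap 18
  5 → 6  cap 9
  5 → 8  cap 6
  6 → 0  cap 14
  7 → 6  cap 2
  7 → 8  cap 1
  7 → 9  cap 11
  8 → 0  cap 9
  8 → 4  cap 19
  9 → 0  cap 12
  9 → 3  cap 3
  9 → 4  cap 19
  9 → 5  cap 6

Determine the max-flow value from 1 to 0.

augment #1: 1→5→6→0 bottleneck 2, total now 2
augment #2: 1→7→6→0 bottleneck 2, total now 4
augment #3: 1→7→8→0 bottleneck 1, total now 5
augment #4: 1→7→9→0 bottleneck 8, total now 13
augment #5: 1→4→7→9→0 bottleneck 3, total now 16
augment #6: 1→4→3→2→6→0 bottleneck 3, total now 19

Maximum flow value: 19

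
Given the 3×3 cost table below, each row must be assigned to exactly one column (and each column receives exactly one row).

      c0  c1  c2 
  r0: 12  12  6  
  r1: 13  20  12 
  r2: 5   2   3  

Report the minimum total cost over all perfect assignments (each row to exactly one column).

Minimum assignment cost: 21

optimal assignment: row0→col2 (cost 6), row1→col0 (cost 13), row2→col1 (cost 2)
total = 6 + 13 + 2 = 21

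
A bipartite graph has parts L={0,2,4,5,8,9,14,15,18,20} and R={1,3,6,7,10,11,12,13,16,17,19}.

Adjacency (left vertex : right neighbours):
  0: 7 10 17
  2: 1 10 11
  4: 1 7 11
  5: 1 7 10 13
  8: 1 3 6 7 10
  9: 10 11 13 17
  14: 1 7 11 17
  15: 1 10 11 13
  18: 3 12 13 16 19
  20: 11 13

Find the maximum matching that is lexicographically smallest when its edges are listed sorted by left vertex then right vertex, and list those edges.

Lex-smallest maximum matching: {(0,7), (2,1), (4,11), (5,10), (8,3), (9,13), (14,17), (18,12)}

|M| = 8 (so the lex-smallest maximum matching has 8 edges)
process left vertices in ascending order; for each, take the smallest-labelled available neighbour that still permits 8 edges overall, or leave it unmatched if none does
lex-smallest matching: {0-7, 2-1, 4-11, 5-10, 8-3, 9-13, 14-17, 18-12}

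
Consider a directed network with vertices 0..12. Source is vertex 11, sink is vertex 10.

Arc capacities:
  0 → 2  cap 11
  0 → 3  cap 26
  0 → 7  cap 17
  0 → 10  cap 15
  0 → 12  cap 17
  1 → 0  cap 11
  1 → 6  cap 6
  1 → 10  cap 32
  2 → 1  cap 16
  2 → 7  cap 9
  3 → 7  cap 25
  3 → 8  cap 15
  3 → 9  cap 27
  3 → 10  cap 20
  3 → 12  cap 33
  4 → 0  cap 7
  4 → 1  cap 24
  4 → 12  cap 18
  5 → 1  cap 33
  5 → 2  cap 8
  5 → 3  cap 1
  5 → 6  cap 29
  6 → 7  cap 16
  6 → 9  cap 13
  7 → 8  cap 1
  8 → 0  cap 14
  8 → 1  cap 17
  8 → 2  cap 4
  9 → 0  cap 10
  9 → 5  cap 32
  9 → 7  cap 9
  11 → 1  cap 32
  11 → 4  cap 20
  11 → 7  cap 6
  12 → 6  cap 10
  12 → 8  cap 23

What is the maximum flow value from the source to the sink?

augment #1: 11→1→10 bottleneck 32, total now 32
augment #2: 11→4→0→10 bottleneck 7, total now 39
augment #3: 11→4→1→0→10 bottleneck 8, total now 47
augment #4: 11→4→1→0→3→10 bottleneck 3, total now 50
augment #5: 11→7→8→0→3→10 bottleneck 1, total now 51
augment #6: 11→4→12→8→0→3→10 bottleneck 2, total now 53

Maximum flow value: 53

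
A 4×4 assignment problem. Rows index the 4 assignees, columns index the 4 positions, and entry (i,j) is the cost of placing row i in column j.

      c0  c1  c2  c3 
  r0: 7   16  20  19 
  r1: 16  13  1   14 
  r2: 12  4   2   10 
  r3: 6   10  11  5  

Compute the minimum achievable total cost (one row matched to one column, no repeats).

Minimum assignment cost: 17

optimal assignment: row0→col0 (cost 7), row1→col2 (cost 1), row2→col1 (cost 4), row3→col3 (cost 5)
total = 7 + 1 + 4 + 5 = 17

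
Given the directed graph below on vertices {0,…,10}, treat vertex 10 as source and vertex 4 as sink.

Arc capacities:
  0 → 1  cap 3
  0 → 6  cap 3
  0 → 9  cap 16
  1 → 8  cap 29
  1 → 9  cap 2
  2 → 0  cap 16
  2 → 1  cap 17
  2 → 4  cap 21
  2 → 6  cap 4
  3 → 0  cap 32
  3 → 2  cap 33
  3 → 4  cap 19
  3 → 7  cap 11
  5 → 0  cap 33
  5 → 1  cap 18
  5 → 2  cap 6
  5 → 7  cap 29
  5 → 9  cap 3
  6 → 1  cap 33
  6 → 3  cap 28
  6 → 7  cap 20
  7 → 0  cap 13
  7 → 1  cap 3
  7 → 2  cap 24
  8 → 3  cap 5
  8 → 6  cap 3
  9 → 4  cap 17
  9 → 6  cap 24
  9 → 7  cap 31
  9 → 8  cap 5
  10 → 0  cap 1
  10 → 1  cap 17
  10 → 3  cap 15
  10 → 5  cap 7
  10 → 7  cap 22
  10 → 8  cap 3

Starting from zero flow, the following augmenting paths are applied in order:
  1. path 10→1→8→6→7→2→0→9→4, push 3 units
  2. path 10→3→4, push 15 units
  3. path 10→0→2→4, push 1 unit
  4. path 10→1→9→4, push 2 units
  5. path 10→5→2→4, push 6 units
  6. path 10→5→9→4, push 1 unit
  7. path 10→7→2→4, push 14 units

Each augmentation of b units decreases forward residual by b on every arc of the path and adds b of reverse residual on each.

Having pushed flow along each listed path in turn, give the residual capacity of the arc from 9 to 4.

Residual capacity of (9,4): 11

after path 1 (10→1→8→6→7→2→0→9→4, push 3): res(9,4)=14
after path 2 (10→3→4, push 15): res(9,4)=14
after path 3 (10→0→2→4, push 1): res(9,4)=14
after path 4 (10→1→9→4, push 2): res(9,4)=12
after path 5 (10→5→2→4, push 6): res(9,4)=12
after path 6 (10→5→9→4, push 1): res(9,4)=11
after path 7 (10→7→2→4, push 14): res(9,4)=11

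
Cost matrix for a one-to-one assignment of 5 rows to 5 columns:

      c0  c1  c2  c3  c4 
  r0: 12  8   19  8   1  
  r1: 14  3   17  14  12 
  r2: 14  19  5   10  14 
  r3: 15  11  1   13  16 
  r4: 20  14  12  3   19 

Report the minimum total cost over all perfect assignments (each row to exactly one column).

Minimum assignment cost: 22

optimal assignment: row0→col4 (cost 1), row1→col1 (cost 3), row2→col0 (cost 14), row3→col2 (cost 1), row4→col3 (cost 3)
total = 1 + 3 + 14 + 1 + 3 = 22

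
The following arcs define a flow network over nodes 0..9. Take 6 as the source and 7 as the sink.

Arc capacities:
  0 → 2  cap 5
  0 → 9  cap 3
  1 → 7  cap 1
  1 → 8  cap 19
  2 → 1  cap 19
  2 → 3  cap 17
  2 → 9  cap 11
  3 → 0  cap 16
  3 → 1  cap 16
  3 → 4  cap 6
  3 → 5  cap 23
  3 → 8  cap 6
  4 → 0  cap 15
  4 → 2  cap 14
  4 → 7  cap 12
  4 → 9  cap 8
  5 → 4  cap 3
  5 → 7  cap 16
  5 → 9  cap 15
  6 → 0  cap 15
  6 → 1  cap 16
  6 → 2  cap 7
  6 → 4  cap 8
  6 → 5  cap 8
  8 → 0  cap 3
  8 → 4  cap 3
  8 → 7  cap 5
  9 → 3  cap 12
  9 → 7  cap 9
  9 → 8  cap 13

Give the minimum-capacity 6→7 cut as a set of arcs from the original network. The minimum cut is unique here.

Min-cut arcs: {(0,2), (0,9), (1,7), (6,2), (6,4), (6,5), (8,4), (8,7)} (total capacity 40)

augment #1: 6→1→7 push 1
augment #2: 6→4→7 push 8
augment #3: 6→5→7 push 8
augment #4: 6→0→9→7 push 3
augment #5: 6→1→8→7 push 5
augment #6: 6→2→9→7 push 6
augment #7: 6→1→8→4→7 push 3
augment #8: 6→2→3→4→7 push 1
augment #9: 6→0→2→3→5→7 push 5
max flow = 40; residual-reachable set from 6 gives S-side
cut edges (S→T): {(0,2), (0,9), (1,7), (6,2), (6,4), (6,5), (8,4), (8,7)} total cap 40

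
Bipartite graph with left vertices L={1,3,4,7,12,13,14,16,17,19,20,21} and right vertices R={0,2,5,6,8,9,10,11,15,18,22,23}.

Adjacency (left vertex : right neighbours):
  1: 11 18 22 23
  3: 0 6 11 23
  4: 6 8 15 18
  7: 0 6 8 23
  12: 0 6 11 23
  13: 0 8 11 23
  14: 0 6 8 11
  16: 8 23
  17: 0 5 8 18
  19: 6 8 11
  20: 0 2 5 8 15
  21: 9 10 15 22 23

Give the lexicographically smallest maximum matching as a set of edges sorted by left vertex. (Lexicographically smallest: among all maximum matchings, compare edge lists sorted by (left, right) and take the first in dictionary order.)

Lex-smallest maximum matching: {(1,18), (3,0), (4,15), (7,6), (12,11), (13,8), (16,23), (17,5), (20,2), (21,9)}

|M| = 10 (so the lex-smallest maximum matching has 10 edges)
process left vertices in ascending order; for each, take the smallest-labelled available neighbour that still permits 10 edges overall, or leave it unmatched if none does
lex-smallest matching: {1-18, 3-0, 4-15, 7-6, 12-11, 13-8, 16-23, 17-5, 20-2, 21-9}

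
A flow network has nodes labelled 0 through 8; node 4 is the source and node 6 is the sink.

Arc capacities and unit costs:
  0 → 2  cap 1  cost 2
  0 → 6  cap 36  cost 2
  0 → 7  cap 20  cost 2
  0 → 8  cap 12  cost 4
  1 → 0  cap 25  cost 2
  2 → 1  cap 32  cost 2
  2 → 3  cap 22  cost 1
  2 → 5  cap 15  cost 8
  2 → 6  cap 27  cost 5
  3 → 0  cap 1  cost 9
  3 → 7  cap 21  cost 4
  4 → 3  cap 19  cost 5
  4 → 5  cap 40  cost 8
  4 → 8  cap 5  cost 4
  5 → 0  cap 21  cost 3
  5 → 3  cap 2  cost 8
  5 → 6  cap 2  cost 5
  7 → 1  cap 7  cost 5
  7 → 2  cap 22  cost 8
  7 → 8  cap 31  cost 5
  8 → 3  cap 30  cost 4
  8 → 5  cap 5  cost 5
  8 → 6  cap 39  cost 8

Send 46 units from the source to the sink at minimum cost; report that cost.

shortest-cost path #1: 4→8→6 push 5 @ unit cost 12 (adds 60)
shortest-cost path #2: 4→5→6 push 2 @ unit cost 13 (adds 26)
shortest-cost path #3: 4→5→0→6 push 21 @ unit cost 13 (adds 273)
shortest-cost path #4: 4→3→0→6 push 1 @ unit cost 16 (adds 16)
shortest-cost path #5: 4→3→7→1→0→6 push 7 @ unit cost 18 (adds 126)
shortest-cost path #6: 4→3→7→8→6 push 10 @ unit cost 22 (adds 220)
total cost = 721

Minimum cost for 46 units: 721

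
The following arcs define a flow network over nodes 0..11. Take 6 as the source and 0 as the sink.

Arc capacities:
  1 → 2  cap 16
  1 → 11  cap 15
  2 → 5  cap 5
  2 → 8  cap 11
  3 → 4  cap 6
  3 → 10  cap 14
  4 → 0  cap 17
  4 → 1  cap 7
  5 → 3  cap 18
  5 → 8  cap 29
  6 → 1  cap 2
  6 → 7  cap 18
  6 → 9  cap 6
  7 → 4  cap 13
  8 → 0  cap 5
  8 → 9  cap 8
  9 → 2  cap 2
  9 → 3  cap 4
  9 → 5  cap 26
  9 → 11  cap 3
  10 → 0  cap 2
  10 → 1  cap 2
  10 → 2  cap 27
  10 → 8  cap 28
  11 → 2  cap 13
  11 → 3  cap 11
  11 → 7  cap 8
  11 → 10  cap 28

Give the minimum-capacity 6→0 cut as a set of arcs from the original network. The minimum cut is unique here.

Min-cut arcs: {(6,1), (6,9), (7,4)} (total capacity 21)

augment #1: 6→7→4→0 push 13
augment #2: 6→1→2→8→0 push 2
augment #3: 6→9→2→8→0 push 2
augment #4: 6→9→3→4→0 push 4
max flow = 21; residual-reachable set from 6 gives S-side
cut edges (S→T): {(6,1), (6,9), (7,4)} total cap 21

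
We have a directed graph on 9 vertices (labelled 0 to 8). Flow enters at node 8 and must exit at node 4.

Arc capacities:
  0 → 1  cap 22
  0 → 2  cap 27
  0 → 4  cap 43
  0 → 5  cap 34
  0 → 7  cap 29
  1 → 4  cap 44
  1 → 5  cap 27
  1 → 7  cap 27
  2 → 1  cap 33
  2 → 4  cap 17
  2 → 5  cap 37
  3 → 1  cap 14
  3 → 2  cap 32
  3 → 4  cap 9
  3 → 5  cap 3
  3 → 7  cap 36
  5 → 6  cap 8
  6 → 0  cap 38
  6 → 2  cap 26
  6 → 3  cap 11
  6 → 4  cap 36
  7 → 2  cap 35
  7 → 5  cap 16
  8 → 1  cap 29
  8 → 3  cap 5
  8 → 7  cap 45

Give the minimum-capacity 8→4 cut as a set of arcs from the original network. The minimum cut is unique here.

Min-cut arcs: {(1,4), (2,4), (5,6), (8,3)} (total capacity 74)

augment #1: 8→1→4 push 29
augment #2: 8→3→4 push 5
augment #3: 8→7→2→4 push 17
augment #4: 8→7→2→1→4 push 15
augment #5: 8→7→5→6→4 push 8
max flow = 74; residual-reachable set from 8 gives S-side
cut edges (S→T): {(1,4), (2,4), (5,6), (8,3)} total cap 74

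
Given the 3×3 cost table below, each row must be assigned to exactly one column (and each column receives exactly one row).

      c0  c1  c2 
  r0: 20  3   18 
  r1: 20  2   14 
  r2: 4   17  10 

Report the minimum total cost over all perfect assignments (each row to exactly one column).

Minimum assignment cost: 21

optimal assignment: row0→col1 (cost 3), row1→col2 (cost 14), row2→col0 (cost 4)
total = 3 + 14 + 4 = 21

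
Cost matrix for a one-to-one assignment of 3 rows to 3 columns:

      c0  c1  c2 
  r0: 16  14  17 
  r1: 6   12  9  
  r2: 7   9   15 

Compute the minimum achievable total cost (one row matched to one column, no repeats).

optimal assignment: row0→col1 (cost 14), row1→col2 (cost 9), row2→col0 (cost 7)
total = 14 + 9 + 7 = 30

Minimum assignment cost: 30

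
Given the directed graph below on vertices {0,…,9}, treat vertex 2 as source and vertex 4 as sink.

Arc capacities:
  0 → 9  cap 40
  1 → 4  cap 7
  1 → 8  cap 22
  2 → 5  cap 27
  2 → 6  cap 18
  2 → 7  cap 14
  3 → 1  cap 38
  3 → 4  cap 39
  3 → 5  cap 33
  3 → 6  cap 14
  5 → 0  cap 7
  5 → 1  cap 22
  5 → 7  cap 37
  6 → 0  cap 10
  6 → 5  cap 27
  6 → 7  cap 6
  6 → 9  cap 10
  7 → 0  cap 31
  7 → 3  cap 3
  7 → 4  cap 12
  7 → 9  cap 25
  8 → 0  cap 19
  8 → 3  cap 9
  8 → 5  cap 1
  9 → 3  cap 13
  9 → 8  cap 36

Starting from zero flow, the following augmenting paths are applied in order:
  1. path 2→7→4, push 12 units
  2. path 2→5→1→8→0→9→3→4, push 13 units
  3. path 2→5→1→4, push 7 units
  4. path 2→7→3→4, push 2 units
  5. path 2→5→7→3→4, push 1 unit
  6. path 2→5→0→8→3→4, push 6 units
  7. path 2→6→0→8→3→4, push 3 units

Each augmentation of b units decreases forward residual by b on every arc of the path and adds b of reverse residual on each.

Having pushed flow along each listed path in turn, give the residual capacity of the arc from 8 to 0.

after path 1 (2→7→4, push 12): res(8,0)=19
after path 2 (2→5→1→8→0→9→3→4, push 13): res(8,0)=6
after path 3 (2→5→1→4, push 7): res(8,0)=6
after path 4 (2→7→3→4, push 2): res(8,0)=6
after path 5 (2→5→7→3→4, push 1): res(8,0)=6
after path 6 (2→5→0→8→3→4, push 6): res(8,0)=12
after path 7 (2→6→0→8→3→4, push 3): res(8,0)=15

Residual capacity of (8,0): 15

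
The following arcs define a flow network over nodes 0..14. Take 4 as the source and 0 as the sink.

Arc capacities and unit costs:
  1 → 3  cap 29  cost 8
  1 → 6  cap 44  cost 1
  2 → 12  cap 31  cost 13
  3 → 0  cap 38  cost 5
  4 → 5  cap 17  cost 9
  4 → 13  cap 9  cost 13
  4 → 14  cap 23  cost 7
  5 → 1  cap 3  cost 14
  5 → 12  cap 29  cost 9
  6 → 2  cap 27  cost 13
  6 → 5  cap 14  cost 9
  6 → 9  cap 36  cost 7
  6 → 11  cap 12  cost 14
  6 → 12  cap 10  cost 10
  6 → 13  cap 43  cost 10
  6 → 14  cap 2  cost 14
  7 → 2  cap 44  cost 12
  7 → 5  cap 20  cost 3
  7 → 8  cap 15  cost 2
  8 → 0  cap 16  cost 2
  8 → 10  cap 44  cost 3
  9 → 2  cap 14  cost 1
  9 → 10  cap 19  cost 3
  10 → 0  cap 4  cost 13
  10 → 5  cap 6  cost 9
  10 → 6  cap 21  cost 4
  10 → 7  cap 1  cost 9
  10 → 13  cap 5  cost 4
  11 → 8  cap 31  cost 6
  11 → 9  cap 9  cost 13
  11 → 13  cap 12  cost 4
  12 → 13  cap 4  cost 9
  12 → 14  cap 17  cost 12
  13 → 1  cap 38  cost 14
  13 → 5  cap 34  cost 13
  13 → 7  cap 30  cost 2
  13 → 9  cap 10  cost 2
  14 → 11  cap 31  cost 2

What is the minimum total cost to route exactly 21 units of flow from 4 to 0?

Minimum cost for 21 units: 432

shortest-cost path #1: 4→14→11→8→0 push 16 @ unit cost 17 (adds 272)
shortest-cost path #2: 4→13→9→10→0 push 4 @ unit cost 31 (adds 124)
shortest-cost path #3: 4→5→1→3→0 push 1 @ unit cost 36 (adds 36)
total cost = 432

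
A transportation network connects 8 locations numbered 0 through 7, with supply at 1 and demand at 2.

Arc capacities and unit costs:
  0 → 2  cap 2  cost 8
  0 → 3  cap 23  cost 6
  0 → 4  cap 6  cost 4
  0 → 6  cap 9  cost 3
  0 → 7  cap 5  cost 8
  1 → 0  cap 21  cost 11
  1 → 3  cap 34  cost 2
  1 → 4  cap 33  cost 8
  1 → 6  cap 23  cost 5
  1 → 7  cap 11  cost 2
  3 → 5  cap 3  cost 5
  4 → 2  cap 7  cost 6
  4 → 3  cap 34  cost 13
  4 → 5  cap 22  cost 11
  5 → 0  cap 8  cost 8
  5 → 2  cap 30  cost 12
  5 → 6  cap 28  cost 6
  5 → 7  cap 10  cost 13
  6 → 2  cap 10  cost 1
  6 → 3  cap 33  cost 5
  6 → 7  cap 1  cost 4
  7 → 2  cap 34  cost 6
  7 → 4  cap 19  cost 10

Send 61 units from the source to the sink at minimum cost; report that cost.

shortest-cost path #1: 1→6→2 push 10 @ unit cost 6 (adds 60)
shortest-cost path #2: 1→7→2 push 11 @ unit cost 8 (adds 88)
shortest-cost path #3: 1→4→2 push 7 @ unit cost 14 (adds 98)
shortest-cost path #4: 1→6→7→2 push 1 @ unit cost 15 (adds 15)
shortest-cost path #5: 1→3→5→2 push 3 @ unit cost 19 (adds 57)
shortest-cost path #6: 1→0→2 push 2 @ unit cost 19 (adds 38)
shortest-cost path #7: 1→0→7→2 push 5 @ unit cost 25 (adds 125)
shortest-cost path #8: 1→4→5→2 push 22 @ unit cost 31 (adds 682)
total cost = 1163

Minimum cost for 61 units: 1163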